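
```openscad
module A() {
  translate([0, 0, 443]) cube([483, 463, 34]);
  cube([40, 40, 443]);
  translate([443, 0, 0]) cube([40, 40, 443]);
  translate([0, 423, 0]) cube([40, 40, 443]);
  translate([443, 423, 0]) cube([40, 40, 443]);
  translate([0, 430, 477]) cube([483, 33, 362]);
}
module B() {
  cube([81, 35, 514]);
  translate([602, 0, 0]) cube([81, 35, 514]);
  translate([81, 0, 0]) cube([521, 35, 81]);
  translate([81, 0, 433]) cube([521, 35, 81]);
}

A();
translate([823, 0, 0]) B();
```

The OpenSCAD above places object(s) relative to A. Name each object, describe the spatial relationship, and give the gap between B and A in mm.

The picture frame's nearest face is 340 mm from the chair's +x face.

A is a chair. B is a picture frame. The picture frame is on the floor beside the chair on its +x side. The gap between the picture frame and the chair is 340 mm.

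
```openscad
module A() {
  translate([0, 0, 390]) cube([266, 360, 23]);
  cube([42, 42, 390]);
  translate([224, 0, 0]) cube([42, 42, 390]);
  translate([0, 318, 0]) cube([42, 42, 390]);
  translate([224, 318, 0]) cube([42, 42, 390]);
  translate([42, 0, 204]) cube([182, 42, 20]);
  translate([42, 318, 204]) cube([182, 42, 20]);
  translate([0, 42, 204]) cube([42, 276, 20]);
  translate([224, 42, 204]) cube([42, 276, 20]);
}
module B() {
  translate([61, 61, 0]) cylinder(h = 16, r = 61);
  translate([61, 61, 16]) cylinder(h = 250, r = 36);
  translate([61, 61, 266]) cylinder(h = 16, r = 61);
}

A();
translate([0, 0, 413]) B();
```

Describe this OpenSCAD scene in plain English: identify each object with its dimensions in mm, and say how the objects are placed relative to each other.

A is a four-legged stool. The seat is 266×360 mm, 23 mm thick, top at z = 413 mm. It stands on four square legs, each 42×42 mm in cross-section, from z = 0 to the seat underside, each flush with a corner of the seat. Four stretchers, 42 mm wide and 20 mm tall, connect adjacent legs with their undersides at z = 204 mm, each running between the inner faces of the legs it joins and aligned with the legs' outer faces on the other axis.

B is a spool: two coaxial disc flanges of radius 61 mm and thickness 16 mm, joined by a core cylinder of radius 36 mm and height 250 mm. The lower flange rests on z = 0 and the three cylinders share a vertical axis.

The spool is on top of the stool.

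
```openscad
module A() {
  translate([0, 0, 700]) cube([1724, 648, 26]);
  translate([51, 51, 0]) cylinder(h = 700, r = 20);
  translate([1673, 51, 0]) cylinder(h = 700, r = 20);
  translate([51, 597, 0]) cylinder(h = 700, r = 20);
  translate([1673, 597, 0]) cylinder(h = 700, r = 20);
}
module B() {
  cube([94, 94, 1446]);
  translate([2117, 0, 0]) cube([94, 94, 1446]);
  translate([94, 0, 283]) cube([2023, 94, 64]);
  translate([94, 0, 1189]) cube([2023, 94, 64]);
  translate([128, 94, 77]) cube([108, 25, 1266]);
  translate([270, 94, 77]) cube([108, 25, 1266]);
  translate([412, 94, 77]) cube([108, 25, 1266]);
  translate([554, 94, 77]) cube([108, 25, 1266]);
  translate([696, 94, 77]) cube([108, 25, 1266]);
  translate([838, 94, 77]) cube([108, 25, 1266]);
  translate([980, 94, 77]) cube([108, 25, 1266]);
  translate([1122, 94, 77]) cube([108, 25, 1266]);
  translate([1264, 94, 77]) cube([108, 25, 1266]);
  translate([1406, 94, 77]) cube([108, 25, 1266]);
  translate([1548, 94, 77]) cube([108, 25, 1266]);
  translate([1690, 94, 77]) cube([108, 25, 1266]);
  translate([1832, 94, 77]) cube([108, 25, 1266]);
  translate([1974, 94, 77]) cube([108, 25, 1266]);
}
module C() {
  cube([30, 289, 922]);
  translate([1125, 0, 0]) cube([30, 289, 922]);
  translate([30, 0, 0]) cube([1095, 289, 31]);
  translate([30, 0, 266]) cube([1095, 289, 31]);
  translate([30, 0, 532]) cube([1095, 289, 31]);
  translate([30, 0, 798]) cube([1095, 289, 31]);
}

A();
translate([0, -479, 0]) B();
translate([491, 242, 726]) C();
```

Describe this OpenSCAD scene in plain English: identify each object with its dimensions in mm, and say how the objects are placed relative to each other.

A is a table: top 1724 mm (x) × 648 mm (y), 26 mm thick, upper face at z = 726 mm, on four round legs of 40 mm diameter, each leg's bounding box inset 31 mm from the nearest pair of top edges, running from z = 0 to the bottom of the top.

B is a fence section. Two 94×94 mm posts, 1446 mm tall, stand on the floor with a clear span of 2023 mm between their inner faces. Two horizontal rails of 94×64 mm section span the gap between the posts with their undersides at z = 283 mm and z = 1189 mm, flush with the posts' −y face. 14 pickets, each 108 mm wide, 25 mm thick and 1266 mm tall, are fixed to the +y face of the rails with their bottoms at z = 77 mm, evenly spaced across the span with equal gaps (rounded down to the nearest mm) at the −x end and between each pair — any rounding remainder accumulates at the +x end.

C is an open bookshelf. Two side panels, each 30 mm thick, 289 mm deep and 922 mm tall, stand 1155 mm apart (outside-to-outside). Between them sit 4 shelves, each 31 mm thick and 289 mm deep, spanning the full gap between the sides. The bottom shelf rests on the floor (its underside at z = 0) and the clear gap between one shelf's top and the next shelf's underside is 235 mm.

The fence section is on the floor beside the table on its −y side. The bookshelf is on top of the table.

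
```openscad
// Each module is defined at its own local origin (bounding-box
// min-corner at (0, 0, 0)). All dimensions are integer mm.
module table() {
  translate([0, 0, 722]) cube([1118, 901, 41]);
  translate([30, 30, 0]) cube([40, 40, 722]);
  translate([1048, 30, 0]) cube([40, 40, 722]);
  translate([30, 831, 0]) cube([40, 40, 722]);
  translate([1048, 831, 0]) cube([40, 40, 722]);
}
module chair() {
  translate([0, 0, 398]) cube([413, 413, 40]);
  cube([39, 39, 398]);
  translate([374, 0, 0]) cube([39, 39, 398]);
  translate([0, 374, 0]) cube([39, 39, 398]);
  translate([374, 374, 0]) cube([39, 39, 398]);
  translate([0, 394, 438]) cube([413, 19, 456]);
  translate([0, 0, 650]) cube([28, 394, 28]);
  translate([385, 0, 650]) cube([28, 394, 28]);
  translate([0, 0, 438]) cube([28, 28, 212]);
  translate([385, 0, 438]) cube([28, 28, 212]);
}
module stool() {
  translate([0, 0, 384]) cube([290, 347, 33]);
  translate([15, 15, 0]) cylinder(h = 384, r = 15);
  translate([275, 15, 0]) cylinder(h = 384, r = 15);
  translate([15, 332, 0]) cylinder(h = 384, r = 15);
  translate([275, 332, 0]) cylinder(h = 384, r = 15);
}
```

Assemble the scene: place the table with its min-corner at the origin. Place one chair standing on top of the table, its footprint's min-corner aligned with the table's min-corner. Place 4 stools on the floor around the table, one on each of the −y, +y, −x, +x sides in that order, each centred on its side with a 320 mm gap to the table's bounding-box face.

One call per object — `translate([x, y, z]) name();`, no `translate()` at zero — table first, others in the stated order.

table();
translate([0, 0, 763]) chair();
translate([414, -667, 0]) stool();
translate([414, 1221, 0]) stool();
translate([-610, 277, 0]) stool();
translate([1438, 277, 0]) stool();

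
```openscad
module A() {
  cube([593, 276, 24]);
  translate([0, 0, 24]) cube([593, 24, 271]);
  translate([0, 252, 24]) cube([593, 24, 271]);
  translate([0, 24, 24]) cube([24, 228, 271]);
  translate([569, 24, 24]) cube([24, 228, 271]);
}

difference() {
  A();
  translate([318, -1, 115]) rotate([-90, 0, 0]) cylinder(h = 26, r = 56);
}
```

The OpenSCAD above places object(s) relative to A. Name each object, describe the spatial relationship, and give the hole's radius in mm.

The subtracted cylinder has r = 56 mm.

A is an open box. The open box has a circular hole through its front wall. The hole's radius is 56 mm.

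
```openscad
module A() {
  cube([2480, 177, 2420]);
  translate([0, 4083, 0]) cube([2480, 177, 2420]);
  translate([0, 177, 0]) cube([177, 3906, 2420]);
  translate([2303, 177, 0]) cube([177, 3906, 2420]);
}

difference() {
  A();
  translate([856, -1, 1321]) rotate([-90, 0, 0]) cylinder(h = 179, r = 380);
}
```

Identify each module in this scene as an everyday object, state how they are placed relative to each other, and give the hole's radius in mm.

The subtracted cylinder has r = 380 mm.

A is a house frame. The house frame has a circular hole through its front wall. The hole's radius is 380 mm.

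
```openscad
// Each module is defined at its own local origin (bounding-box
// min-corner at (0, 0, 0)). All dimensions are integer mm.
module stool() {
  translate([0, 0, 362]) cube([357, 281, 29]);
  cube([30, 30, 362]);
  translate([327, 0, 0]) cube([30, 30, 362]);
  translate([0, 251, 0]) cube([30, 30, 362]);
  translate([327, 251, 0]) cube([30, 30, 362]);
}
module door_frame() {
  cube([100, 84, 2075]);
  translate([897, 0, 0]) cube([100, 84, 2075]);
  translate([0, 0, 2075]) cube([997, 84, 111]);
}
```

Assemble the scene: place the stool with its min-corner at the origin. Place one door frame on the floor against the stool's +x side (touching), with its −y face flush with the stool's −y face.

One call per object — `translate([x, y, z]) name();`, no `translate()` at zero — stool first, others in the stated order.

stool();
translate([357, 0, 0]) door_frame();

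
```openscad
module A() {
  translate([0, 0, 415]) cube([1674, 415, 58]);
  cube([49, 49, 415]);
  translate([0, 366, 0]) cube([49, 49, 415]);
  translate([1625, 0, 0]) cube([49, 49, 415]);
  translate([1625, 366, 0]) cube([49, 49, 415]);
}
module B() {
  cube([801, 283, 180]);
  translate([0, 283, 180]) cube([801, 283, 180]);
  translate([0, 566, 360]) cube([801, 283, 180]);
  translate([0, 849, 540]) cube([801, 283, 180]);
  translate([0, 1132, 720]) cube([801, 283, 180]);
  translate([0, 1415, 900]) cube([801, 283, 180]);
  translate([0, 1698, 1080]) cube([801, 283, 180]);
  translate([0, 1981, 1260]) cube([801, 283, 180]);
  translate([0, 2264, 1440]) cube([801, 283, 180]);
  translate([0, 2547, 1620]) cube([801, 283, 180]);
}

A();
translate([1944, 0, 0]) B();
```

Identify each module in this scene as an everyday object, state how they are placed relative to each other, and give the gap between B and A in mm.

A is a bench. B is a staircase. The staircase is on the floor beside the bench on its +x side. The gap between the staircase and the bench is 270 mm.

The staircase's nearest face is 270 mm from the bench's +x face.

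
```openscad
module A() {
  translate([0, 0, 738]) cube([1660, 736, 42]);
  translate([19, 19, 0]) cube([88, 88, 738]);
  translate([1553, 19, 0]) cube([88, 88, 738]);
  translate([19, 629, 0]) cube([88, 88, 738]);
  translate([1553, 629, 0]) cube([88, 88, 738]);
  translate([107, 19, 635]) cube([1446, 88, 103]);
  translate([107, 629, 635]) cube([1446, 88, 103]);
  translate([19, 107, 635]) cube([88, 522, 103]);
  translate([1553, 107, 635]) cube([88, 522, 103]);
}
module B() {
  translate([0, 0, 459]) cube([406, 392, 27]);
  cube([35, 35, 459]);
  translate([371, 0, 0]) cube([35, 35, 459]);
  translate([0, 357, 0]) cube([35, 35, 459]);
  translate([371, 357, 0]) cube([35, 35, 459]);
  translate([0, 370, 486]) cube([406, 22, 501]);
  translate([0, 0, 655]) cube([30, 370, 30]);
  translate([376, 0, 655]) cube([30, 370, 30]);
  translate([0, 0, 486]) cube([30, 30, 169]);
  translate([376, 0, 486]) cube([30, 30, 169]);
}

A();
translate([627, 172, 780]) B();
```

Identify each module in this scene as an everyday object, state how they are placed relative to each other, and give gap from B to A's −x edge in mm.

A is a table. B is a chair. The chair is on top of the table, centred. The gap from the chair to the table's −x edge is 627 mm.

The chair's min-x is at 627; the table's min-x is 0; gap = 627 mm.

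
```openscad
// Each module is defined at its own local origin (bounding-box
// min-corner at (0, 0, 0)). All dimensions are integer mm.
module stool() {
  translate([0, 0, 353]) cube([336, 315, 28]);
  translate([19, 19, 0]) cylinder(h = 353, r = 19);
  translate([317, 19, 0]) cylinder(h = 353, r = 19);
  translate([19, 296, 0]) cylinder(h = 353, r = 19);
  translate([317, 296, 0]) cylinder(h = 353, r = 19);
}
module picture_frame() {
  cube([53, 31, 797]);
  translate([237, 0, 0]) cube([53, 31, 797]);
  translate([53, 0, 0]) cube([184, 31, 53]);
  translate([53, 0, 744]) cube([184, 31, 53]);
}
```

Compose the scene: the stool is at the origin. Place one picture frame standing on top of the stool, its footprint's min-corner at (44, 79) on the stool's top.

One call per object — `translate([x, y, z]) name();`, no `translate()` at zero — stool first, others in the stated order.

stool();
translate([44, 79, 381]) picture_frame();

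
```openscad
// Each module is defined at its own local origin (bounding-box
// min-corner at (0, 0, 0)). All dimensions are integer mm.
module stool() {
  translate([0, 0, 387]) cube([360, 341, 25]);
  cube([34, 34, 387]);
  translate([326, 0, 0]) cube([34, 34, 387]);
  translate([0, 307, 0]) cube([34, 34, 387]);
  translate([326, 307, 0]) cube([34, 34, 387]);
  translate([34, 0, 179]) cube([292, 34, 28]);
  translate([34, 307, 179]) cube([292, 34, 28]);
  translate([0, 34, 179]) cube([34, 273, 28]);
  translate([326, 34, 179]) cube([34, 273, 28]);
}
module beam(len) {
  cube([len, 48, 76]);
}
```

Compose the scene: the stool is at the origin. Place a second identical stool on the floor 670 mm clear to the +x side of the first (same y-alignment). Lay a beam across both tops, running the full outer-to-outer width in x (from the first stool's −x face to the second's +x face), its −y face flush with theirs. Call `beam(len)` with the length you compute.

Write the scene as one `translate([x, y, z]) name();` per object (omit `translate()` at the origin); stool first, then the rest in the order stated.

stool();
translate([1030, 0, 0]) stool();
translate([0, 0, 412]) beam(1390);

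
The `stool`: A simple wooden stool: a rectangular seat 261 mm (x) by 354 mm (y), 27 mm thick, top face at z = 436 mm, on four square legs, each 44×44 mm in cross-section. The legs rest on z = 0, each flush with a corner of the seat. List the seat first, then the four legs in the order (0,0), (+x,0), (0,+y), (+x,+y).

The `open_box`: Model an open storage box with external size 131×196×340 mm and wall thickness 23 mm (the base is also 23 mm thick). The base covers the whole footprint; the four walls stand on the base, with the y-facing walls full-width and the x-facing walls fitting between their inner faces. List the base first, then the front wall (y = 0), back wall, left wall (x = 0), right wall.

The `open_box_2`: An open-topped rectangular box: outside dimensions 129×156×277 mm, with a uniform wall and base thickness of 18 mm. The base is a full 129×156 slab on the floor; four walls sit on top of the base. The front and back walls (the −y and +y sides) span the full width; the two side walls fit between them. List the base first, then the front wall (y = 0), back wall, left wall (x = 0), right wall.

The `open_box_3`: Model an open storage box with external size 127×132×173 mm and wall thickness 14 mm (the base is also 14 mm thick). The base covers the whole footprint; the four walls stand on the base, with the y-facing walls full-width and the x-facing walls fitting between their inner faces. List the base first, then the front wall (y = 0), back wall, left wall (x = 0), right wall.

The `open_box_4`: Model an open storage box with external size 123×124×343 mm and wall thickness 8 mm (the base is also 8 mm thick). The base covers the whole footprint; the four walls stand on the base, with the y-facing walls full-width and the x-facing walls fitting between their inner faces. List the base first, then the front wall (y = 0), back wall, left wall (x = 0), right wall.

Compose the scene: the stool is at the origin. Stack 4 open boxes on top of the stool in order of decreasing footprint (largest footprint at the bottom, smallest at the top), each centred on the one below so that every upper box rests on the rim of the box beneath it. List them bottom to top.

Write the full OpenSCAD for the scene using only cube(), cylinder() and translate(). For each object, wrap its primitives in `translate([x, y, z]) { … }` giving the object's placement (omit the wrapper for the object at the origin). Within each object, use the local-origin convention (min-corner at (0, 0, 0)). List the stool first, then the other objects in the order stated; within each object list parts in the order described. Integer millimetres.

translate([0, 0, 409]) cube([261, 354, 27]);
cube([44, 44, 409]);
translate([217, 0, 0]) cube([44, 44, 409]);
translate([0, 310, 0]) cube([44, 44, 409]);
translate([217, 310, 0]) cube([44, 44, 409]);
translate([65, 79, 436]) {
  cube([131, 196, 23]);
  translate([0, 0, 23]) cube([131, 23, 317]);
  translate([0, 173, 23]) cube([131, 23, 317]);
  translate([0, 23, 23]) cube([23, 150, 317]);
  translate([108, 23, 23]) cube([23, 150, 317]);
}
translate([66, 99, 776]) {
  cube([129, 156, 18]);
  translate([0, 0, 18]) cube([129, 18, 259]);
  translate([0, 138, 18]) cube([129, 18, 259]);
  translate([0, 18, 18]) cube([18, 120, 259]);
  translate([111, 18, 18]) cube([18, 120, 259]);
}
translate([67, 111, 1053]) {
  cube([127, 132, 14]);
  translate([0, 0, 14]) cube([127, 14, 159]);
  translate([0, 118, 14]) cube([127, 14, 159]);
  translate([0, 14, 14]) cube([14, 104, 159]);
  translate([113, 14, 14]) cube([14, 104, 159]);
}
translate([69, 115, 1226]) {
  cube([123, 124, 8]);
  translate([0, 0, 8]) cube([123, 8, 335]);
  translate([0, 116, 8]) cube([123, 8, 335]);
  translate([0, 8, 8]) cube([8, 108, 335]);
  translate([115, 8, 8]) cube([8, 108, 335]);
}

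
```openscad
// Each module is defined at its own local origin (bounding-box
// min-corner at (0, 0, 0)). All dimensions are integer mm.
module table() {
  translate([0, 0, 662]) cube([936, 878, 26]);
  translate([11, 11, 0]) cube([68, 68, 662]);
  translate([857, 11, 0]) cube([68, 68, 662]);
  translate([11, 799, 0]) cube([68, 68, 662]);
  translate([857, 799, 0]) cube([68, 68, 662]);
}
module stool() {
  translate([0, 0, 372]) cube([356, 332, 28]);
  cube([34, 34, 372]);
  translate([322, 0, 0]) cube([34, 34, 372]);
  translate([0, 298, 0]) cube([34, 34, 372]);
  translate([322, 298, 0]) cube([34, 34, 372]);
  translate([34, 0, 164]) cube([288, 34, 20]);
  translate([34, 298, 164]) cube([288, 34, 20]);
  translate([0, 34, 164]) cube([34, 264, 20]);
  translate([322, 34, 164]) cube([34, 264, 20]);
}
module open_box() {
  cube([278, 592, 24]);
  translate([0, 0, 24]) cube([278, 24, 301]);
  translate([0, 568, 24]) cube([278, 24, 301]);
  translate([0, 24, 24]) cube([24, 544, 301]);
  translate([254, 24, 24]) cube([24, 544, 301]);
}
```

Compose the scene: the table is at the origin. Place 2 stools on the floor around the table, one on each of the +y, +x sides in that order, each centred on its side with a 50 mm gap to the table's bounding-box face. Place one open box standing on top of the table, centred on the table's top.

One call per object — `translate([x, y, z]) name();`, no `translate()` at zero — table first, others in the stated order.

table();
translate([290, 928, 0]) stool();
translate([986, 273, 0]) stool();
translate([329, 143, 688]) open_box();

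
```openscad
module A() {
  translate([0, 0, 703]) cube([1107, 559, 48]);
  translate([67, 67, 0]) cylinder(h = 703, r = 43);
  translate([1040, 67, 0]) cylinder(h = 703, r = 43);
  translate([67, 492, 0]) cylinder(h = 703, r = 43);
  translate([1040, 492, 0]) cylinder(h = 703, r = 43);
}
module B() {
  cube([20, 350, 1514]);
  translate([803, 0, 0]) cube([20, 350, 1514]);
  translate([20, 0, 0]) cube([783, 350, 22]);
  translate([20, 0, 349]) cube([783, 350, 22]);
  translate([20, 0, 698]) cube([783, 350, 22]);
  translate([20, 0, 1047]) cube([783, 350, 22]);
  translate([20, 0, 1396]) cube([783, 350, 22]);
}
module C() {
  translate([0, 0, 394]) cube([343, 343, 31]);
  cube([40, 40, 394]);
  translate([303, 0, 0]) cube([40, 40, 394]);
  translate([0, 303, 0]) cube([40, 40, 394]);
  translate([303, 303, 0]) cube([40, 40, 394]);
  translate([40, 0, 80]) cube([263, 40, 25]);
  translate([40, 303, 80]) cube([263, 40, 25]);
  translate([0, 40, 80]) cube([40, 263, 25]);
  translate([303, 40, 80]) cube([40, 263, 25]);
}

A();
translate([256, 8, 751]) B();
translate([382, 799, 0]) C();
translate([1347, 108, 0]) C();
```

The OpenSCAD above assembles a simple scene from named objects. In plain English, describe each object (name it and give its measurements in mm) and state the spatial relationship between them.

A is a table: top 1107 mm (x) × 559 mm (y), 48 mm thick, upper face at z = 751 mm, on four round legs of 86 mm diameter, each leg's bounding box inset 24 mm from the nearest pair of top edges, running from z = 0 to the bottom of the top.

B is an open bookshelf. Two side panels, each 20 mm thick, 350 mm deep and 1514 mm tall, stand 823 mm apart (outside-to-outside). Between them sit 5 shelves, each 22 mm thick and 350 mm deep, spanning the full gap between the sides. The bottom shelf rests on the floor (its underside at z = 0) and the clear gap between one shelf's top and the next shelf's underside is 327 mm.

C is a four-legged stool. The seat is 343×343 mm, 31 mm thick, top at z = 425 mm. It stands on four square legs, each 40×40 mm in cross-section, from z = 0 to the seat underside, each flush with a corner of the seat. Four stretchers, 40 mm wide and 25 mm tall, connect adjacent legs with their undersides at z = 80 mm, each running between the inner faces of the legs it joins and aligned with the legs' outer faces on the other axis.

The bookshelf is on top of the table. Two stools sit around the table at the +y, +x sides.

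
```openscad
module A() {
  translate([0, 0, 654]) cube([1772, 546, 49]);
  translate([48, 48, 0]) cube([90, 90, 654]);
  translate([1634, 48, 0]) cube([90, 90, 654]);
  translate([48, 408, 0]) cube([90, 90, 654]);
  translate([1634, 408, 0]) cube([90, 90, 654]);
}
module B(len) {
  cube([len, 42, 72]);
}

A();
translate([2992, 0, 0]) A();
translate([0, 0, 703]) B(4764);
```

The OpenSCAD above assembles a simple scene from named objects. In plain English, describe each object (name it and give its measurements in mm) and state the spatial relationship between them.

A is a table: top 1772 mm (x) × 546 mm (y), 49 mm thick, upper face at z = 703 mm, on four 90×90 mm square legs, each inset 48 mm from the nearest pair of top edges, running from z = 0 to the bottom of the top.

B is a rectangular beam 4764 mm long (x), 42 mm deep (y), 72 mm thick (z).

The beam spans the tops of two tables placed 1220 mm apart, resting at z = 703 mm.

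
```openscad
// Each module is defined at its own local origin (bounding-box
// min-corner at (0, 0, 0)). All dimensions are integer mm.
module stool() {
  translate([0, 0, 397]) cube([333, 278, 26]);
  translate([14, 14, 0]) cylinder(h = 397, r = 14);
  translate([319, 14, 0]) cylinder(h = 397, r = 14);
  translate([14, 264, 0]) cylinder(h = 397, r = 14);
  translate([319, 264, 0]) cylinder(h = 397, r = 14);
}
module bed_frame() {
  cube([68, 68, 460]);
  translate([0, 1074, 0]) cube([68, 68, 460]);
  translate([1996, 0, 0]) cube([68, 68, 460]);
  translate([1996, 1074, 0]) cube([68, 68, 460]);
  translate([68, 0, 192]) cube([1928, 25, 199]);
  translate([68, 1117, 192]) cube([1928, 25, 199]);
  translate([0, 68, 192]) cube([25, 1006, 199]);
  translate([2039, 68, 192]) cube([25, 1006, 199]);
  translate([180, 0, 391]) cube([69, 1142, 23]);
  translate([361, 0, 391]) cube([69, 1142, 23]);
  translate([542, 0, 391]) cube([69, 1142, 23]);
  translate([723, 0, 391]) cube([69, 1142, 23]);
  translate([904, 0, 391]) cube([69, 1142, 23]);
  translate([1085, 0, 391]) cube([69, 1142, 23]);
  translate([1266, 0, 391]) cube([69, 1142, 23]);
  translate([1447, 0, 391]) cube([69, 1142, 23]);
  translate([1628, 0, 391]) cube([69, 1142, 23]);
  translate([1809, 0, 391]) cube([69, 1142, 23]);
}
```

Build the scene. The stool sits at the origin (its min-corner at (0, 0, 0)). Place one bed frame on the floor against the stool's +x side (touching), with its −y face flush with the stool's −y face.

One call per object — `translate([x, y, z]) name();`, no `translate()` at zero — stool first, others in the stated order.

stool();
translate([333, 0, 0]) bed_frame();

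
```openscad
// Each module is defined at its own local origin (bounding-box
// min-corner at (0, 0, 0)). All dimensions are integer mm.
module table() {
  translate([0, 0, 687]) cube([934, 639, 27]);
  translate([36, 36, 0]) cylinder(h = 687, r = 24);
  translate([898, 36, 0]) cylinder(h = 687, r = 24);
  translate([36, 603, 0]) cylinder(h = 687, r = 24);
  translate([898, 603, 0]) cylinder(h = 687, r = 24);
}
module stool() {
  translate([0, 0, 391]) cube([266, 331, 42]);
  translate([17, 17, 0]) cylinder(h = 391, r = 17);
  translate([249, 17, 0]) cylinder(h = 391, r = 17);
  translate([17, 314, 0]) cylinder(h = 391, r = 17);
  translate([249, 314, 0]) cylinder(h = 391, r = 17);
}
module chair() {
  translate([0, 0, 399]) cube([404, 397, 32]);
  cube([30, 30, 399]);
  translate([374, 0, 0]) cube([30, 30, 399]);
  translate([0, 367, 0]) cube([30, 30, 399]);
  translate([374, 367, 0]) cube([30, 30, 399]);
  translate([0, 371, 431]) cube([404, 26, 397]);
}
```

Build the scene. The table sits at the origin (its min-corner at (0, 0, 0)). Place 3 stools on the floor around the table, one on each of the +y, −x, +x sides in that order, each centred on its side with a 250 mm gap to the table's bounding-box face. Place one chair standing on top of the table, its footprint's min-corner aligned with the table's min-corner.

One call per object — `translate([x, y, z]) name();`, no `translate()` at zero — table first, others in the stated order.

table();
translate([334, 889, 0]) stool();
translate([-516, 154, 0]) stool();
translate([1184, 154, 0]) stool();
translate([0, 0, 714]) chair();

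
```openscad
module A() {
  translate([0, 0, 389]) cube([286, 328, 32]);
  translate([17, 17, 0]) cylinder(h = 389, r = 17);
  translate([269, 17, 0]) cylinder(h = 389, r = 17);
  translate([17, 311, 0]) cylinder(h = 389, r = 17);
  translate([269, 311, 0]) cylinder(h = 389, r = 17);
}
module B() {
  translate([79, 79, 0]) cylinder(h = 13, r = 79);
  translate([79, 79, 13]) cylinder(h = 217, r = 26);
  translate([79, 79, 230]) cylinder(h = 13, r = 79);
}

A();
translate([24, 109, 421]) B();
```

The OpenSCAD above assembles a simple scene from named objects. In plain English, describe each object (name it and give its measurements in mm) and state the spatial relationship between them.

A is a simple wooden stool: a rectangular seat 286 mm (x) by 328 mm (y), 32 mm thick, top face at z = 421 mm, on four round legs, each 34 mm in diameter. The legs rest on z = 0, each leg's axis is inset half a diameter from the nearest pair of seat edges (so the leg's bounding box is flush with the corner).

B is a spool: two coaxial disc flanges of radius 79 mm and thickness 13 mm, joined by a core cylinder of radius 26 mm and height 217 mm. The lower flange rests on z = 0 and the three cylinders share a vertical axis.

The spool is on top of the stool.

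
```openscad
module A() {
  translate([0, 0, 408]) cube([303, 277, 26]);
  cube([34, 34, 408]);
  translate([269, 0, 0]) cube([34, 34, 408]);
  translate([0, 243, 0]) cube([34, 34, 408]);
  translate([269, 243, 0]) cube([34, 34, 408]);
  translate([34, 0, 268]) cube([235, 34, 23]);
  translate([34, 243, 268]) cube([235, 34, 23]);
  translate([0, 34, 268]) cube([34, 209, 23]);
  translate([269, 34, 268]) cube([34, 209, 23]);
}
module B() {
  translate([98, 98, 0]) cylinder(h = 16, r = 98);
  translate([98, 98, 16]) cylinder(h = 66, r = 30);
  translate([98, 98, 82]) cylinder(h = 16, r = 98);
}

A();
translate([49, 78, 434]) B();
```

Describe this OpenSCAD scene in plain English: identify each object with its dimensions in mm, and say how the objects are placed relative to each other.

A is a four-legged stool. The seat is 303×277 mm, 26 mm thick, top at z = 434 mm. It stands on four square legs, each 34×34 mm in cross-section, from z = 0 to the seat underside, each flush with a corner of the seat. Four stretchers, 34 mm wide and 23 mm tall, connect adjacent legs with their undersides at z = 268 mm, each running between the inner faces of the legs it joins and aligned with the legs' outer faces on the other axis.

B is a spool: two coaxial disc flanges of radius 98 mm and thickness 16 mm, joined by a core cylinder of radius 30 mm and height 66 mm. The lower flange rests on z = 0 and the three cylinders share a vertical axis.

The spool is on top of the stool.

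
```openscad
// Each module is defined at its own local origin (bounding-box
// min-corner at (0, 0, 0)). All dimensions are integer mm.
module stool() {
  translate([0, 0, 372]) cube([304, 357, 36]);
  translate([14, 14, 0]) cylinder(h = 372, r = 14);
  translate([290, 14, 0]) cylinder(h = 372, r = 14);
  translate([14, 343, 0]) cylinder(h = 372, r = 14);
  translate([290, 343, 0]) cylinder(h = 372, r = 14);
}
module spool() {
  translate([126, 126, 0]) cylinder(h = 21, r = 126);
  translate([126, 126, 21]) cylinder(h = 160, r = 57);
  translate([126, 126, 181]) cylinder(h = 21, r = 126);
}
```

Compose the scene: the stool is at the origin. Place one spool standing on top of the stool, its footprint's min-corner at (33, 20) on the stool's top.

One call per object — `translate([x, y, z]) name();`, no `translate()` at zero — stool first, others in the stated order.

stool();
translate([33, 20, 408]) spool();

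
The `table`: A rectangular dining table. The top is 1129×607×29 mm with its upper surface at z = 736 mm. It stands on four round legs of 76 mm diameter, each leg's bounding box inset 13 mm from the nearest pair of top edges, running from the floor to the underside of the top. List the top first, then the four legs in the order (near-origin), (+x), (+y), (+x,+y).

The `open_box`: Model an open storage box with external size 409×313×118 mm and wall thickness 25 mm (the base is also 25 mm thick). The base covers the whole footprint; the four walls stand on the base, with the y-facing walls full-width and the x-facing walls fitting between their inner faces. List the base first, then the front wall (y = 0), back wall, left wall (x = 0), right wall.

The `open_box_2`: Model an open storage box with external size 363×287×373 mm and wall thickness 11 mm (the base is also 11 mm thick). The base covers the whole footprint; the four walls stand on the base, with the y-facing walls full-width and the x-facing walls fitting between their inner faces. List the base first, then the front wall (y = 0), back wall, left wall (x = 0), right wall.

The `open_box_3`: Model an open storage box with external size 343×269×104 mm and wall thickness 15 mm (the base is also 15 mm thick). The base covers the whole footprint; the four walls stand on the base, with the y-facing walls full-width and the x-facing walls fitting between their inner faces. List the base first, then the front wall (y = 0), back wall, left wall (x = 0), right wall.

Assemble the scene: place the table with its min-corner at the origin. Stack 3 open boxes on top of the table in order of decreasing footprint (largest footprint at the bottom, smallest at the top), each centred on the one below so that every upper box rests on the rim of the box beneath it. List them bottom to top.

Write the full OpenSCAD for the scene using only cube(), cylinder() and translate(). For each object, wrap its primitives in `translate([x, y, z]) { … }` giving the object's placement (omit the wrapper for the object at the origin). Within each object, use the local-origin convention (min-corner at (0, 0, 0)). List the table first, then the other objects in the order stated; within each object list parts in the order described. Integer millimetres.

translate([0, 0, 707]) cube([1129, 607, 29]);
translate([51, 51, 0]) cylinder(h = 707, r = 38);
translate([1078, 51, 0]) cylinder(h = 707, r = 38);
translate([51, 556, 0]) cylinder(h = 707, r = 38);
translate([1078, 556, 0]) cylinder(h = 707, r = 38);
translate([360, 147, 736]) {
  cube([409, 313, 25]);
  translate([0, 0, 25]) cube([409, 25, 93]);
  translate([0, 288, 25]) cube([409, 25, 93]);
  translate([0, 25, 25]) cube([25, 263, 93]);
  translate([384, 25, 25]) cube([25, 263, 93]);
}
translate([383, 160, 854]) {
  cube([363, 287, 11]);
  translate([0, 0, 11]) cube([363, 11, 362]);
  translate([0, 276, 11]) cube([363, 11, 362]);
  translate([0, 11, 11]) cube([11, 265, 362]);
  translate([352, 11, 11]) cube([11, 265, 362]);
}
translate([393, 169, 1227]) {
  cube([343, 269, 15]);
  translate([0, 0, 15]) cube([343, 15, 89]);
  translate([0, 254, 15]) cube([343, 15, 89]);
  translate([0, 15, 15]) cube([15, 239, 89]);
  translate([328, 15, 15]) cube([15, 239, 89]);
}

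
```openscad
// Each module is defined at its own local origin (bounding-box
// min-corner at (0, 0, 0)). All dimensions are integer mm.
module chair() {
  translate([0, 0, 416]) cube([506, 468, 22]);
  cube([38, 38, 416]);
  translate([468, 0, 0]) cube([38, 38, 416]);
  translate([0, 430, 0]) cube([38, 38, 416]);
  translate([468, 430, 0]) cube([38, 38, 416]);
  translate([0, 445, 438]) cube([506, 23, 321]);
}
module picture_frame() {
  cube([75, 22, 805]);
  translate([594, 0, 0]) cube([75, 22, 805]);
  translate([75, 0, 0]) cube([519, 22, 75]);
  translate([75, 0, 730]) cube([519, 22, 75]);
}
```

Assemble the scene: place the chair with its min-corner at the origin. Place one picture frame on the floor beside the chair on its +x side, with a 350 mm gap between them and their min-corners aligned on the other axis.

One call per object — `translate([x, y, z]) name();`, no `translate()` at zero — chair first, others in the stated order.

chair();
translate([856, 0, 0]) picture_frame();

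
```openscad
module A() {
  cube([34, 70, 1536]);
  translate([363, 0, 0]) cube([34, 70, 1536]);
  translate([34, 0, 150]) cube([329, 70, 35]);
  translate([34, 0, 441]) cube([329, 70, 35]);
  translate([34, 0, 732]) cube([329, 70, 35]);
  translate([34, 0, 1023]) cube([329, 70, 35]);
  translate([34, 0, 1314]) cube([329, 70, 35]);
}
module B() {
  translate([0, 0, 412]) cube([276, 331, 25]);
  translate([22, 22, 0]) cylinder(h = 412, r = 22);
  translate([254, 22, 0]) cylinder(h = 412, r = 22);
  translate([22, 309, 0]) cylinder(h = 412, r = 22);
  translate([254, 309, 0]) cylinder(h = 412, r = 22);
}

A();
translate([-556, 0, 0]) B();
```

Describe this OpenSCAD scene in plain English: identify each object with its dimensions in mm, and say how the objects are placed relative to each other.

A is a wooden ladder with two side rails of 34×70 mm section and 1536 mm height, set 397 mm apart overall. Between them run 5 rectangular rungs (70 mm deep, 35 mm thick), front faces flush with the rails' −y face. The bottom of the first rung is 150 mm above the floor and each subsequent rung is 291 mm higher than the one below.

B is a four-legged stool. The seat is 276×331 mm, 25 mm thick, top at z = 437 mm. It stands on four round legs, each 44 mm in diameter, from z = 0 to the seat underside, each leg's axis is inset half a diameter from the nearest pair of seat edges (so the leg's bounding box is flush with the corner).

The stool is on the floor beside the ladder on its −x side.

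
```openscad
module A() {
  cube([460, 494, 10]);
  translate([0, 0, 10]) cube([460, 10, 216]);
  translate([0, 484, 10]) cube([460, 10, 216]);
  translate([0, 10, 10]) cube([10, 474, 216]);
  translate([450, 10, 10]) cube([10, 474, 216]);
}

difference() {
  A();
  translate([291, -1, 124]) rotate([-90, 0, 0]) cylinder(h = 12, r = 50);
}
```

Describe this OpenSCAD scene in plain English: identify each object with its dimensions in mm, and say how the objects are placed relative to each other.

A is an open-topped rectangular box: outside dimensions 460×494×226 mm, with a uniform wall and base thickness of 10 mm. The base is a full 460×494 slab on the floor; four walls sit on top of the base. The front and back walls (the −y and +y sides) span the full width; the two side walls fit between them.

The open box has a circular hole of radius 50 mm through its front wall, centred at (x = 291, z = 124).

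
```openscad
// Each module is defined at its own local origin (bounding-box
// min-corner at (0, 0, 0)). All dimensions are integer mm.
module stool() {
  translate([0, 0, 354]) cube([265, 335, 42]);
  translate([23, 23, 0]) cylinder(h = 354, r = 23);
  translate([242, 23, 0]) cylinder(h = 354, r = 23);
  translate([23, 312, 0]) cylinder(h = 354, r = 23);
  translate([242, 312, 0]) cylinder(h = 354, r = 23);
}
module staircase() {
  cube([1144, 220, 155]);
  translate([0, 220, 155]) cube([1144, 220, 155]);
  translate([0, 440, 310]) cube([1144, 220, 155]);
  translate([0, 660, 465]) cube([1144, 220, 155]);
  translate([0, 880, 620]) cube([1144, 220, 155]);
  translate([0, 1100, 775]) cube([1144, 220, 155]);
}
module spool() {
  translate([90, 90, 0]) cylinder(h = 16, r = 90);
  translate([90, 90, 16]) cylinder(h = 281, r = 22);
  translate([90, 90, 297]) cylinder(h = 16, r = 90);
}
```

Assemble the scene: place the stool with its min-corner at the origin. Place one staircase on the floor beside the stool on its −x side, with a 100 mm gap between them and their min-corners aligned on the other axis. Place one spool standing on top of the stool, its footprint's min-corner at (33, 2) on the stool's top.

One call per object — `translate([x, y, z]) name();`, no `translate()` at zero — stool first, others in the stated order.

stool();
translate([-1244, 0, 0]) staircase();
translate([33, 2, 396]) spool();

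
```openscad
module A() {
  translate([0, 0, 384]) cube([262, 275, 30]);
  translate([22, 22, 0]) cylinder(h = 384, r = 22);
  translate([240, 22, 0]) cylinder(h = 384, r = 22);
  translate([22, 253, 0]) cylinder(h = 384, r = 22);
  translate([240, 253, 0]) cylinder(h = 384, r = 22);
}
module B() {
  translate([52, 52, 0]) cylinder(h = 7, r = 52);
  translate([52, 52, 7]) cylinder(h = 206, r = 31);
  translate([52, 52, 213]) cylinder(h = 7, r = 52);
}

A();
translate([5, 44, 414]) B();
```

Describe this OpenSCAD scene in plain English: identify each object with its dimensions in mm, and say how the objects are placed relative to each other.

A is a simple wooden stool: a rectangular seat 262 mm (x) by 275 mm (y), 30 mm thick, top face at z = 414 mm, on four round legs, each 44 mm in diameter. The legs rest on z = 0, each leg's axis is inset half a diameter from the nearest pair of seat edges (so the leg's bounding box is flush with the corner).

B is a spool: two coaxial disc flanges of radius 52 mm and thickness 7 mm, joined by a core cylinder of radius 31 mm and height 206 mm. The lower flange rests on z = 0 and the three cylinders share a vertical axis.

The spool is on top of the stool.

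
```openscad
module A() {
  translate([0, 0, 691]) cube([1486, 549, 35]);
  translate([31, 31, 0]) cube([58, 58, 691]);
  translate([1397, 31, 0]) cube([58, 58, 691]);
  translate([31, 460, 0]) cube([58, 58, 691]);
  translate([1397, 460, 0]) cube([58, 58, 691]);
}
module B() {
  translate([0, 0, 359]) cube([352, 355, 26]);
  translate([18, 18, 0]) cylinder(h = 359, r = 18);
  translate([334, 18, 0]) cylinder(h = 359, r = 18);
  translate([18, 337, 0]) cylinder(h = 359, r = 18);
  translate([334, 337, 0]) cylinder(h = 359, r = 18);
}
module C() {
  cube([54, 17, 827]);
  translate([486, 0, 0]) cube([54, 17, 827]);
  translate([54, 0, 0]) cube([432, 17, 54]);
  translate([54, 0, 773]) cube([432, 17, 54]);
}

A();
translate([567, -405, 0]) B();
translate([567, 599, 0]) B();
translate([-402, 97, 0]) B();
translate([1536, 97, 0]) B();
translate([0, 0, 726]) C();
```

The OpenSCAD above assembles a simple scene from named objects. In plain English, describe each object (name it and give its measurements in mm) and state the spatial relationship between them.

A is a table with a 1486×549 mm rectangular top, 35 mm thick, top surface at z = 726 mm, supported by four 58×58 mm square legs, each inset 31 mm from the nearest pair of top edges, running from the floor.

B is a four-legged stool. The seat is 352×355 mm, 26 mm thick, top at z = 385 mm. It stands on four round legs, each 36 mm in diameter, from z = 0 to the seat underside, each leg's axis is inset half a diameter from the nearest pair of seat edges (so the leg's bounding box is flush with the corner).

C is a picture frame with a 432×719 mm rectangular opening (x by z) and a uniform 54 mm border on every side. Frame depth is 17 mm along y. It is built from two vertical stiles running the full outside height and two horizontal rails spanning the gap between the stiles.

Four stools sit around the table at the −y, +y, −x, +x sides. The picture frame is on top of the table.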